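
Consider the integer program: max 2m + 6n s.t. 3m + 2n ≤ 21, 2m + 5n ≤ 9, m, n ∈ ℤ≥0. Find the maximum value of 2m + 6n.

Relaxing integrality, the LP optimum is 10.80 at (m,n) = (0, 1.8), which is not an integer point.
(m,n)=(2,1): 3·2+2·1=8≤21, 2·2+5·1=9≤9, objective 10.
(m,n)=(1,1): 3·1+2·1=5≤21, 2·1+5·1=7≤9, objective 8.
(m,n)=(0,1): 3·0+2·1=2≤21, 2·0+5·1=5≤9, objective 6.
The best lattice point is (2,1), giving 10.

10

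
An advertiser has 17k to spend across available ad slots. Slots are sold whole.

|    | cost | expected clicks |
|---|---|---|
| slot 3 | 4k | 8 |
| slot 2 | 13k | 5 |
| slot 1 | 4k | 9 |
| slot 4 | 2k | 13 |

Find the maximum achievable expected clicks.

30

Take slot 3, slot 1, and slot 4: cost 4 + 4 + 2 = 10 ≤ 17, expected clicks 8 + 9 + 13 = 30.
No other feasible combination does better.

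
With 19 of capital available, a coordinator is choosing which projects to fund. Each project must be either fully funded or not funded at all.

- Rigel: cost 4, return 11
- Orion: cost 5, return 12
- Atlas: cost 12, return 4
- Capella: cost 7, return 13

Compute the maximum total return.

Allowing fractional choices, the relaxed optimum would be about 37.0, but projects are indivisible.
Orion + Capella: cost 5 + 7 = 12 ≤ 19, return 12 + 13 = 25.
Rigel + Orion + Capella: cost 4 + 5 + 7 = 16 ≤ 19, return 11 + 12 + 13 = 36.
Best is Rigel, Orion, and Capella with total return 36.

36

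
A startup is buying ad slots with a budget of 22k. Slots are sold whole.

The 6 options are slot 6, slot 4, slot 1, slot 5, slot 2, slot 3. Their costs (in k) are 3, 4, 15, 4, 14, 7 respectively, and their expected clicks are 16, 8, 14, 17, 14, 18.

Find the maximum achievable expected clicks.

slot 6 + slot 4 + slot 5 + slot 3: cost 3 + 4 + 4 + 7 = 18 ≤ 22, expected clicks 16 + 8 + 17 + 18 = 59.
slot 6 + slot 5 + slot 3: cost 3 + 4 + 7 = 14 ≤ 22, expected clicks 16 + 17 + 18 = 51.
Best is slot 6, slot 4, slot 5, and slot 3 with total expected clicks 59.

59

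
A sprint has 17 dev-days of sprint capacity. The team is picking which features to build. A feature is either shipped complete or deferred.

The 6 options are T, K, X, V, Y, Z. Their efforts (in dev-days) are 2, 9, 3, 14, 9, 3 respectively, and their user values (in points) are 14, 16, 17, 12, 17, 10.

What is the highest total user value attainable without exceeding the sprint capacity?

T + K + X + Z: effort 2 + 9 + 3 + 3 = 17 ≤ 17, user value 14 + 16 + 17 + 10 = 57.
T + X + Y + Z: effort 2 + 3 + 9 + 3 = 17 ≤ 17, user value 14 + 17 + 17 + 10 = 58.
Best is T, X, Y, and Z with total user value 58.

58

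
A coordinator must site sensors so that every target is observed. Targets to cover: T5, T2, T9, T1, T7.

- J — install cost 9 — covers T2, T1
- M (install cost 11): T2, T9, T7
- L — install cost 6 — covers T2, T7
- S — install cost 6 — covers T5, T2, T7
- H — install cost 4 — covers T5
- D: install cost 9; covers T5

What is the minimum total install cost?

24

Choose J, M, and H: together they cover T5, T2, T9, T1, T7 — every target.
Total install cost: 9 + 11 + 4 = 24.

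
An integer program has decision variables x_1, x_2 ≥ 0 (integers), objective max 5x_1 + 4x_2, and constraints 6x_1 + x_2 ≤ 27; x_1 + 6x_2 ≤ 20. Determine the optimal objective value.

(x_1,x_2)=(4,2): 6·4+1·2=26≤27, 1·4+6·2=16≤20, objective 28.
(x_1,x_2)=(4,1): 6·4+1·1=25≤27, 1·4+6·1=10≤20, objective 24.
(x_1,x_2)=(3,2): 6·3+1·2=20≤27, 1·3+6·2=15≤20, objective 23.
(x_1,x_2)=(3,1): 6·3+1·1=19≤27, 1·3+6·1=9≤20, objective 19.
The best lattice point is (4,2), giving 28.

28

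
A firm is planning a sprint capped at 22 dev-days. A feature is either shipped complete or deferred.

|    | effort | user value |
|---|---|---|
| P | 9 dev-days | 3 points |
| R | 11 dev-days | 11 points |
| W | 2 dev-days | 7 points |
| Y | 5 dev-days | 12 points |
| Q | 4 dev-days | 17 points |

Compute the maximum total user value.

47

R + Y + Q: effort 11 + 5 + 4 = 20 ≤ 22, user value 11 + 12 + 17 = 40.
R + W + Y + Q: effort 11 + 2 + 5 + 4 = 22 ≤ 22, user value 11 + 7 + 12 + 17 = 47.
P + W + Y + Q: effort 9 + 2 + 5 + 4 = 20 ≤ 22, user value 3 + 7 + 12 + 17 = 39.
Best is R, W, Y, and Q with total user value 47.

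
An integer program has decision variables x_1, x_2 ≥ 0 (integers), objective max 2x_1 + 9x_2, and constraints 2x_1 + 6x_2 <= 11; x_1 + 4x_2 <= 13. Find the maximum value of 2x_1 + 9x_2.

13

(x_1,x_2)=(2,1): 2·2+6·1=10≤11, 1·2+4·1=6≤13, objective 13.
(x_1,x_2)=(1,1): 2·1+6·1=8≤11, 1·1+4·1=5≤13, objective 11.
(x_1,x_2)=(0,1): 2·0+6·1=6≤11, 1·0+4·1=4≤13, objective 9.
(x_1,x_2)=(3,0): 2·3+6·0=6≤11, 1·3+4·0=3≤13, objective 6.
No feasible integer point exceeds 13.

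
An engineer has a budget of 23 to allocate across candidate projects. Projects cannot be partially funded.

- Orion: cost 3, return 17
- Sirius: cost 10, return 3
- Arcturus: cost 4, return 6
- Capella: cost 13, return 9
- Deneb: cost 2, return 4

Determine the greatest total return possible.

36

Take Orion, Arcturus, Capella, and Deneb: cost 3 + 4 + 13 + 2 = 22 ≤ 23, return 17 + 6 + 9 + 4 = 36.
No other feasible combination does better.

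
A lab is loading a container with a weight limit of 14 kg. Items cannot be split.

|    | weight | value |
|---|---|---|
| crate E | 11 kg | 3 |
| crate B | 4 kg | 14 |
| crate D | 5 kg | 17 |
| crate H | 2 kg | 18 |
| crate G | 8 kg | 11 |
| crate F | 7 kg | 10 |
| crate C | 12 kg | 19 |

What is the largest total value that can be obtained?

49

This is a 0-1 knapsack instance.
crate B + crate D + crate H: weight 4 + 5 + 2 = 11 ≤ 14, value 14 + 17 + 18 = 49.
crate D + crate H + crate F: weight 5 + 2 + 7 = 14 ≤ 14, value 17 + 18 + 10 = 45.
crate B + crate H + crate G: weight 4 + 2 + 8 = 14 ≤ 14, value 14 + 18 + 11 = 43.
Best is crate B, crate D, and crate H with total value 49.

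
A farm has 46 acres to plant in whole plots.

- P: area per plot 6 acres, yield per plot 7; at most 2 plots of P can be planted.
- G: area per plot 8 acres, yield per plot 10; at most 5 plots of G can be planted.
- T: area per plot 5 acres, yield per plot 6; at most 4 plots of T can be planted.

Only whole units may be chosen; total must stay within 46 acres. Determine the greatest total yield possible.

57

Take 1×P and 5×G: area 46 ≤ 46, yield 1·7 + 5·10 = 57.
G has the best ratio (10/8) and is taken to its limit of 5; remaining capacity is filled optimally with the others.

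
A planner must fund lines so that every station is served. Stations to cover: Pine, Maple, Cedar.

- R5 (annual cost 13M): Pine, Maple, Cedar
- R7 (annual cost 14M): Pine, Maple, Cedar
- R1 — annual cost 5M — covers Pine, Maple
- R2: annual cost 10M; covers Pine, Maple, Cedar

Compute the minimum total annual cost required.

The greedy cost-per-new-station heuristic would pick R1 and R2 for 15, but a cheaper cover exists.
R2 alone covers Pine, Maple, Cedar — every station.
Total annual cost: 10.
No cover costs less than 10.

10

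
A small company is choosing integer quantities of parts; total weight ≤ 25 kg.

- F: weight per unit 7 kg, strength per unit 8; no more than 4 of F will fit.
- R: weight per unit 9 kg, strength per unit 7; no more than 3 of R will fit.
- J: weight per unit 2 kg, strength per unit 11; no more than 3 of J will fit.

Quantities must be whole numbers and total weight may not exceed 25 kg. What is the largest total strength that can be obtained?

49

Take 2×F and 3×J: weight 20 ≤ 25, strength 2·8 + 3·11 = 49.
J has the best ratio (11/2) and is taken to its limit of 3; remaining capacity is filled optimally with the others.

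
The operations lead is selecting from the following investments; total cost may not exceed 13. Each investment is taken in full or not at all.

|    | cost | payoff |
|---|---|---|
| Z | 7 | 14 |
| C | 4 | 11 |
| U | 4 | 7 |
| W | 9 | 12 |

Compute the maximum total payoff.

Allowing fractional choices, the relaxed optimum would be about 28.5, but investments are indivisible.
C + W: cost 4 + 9 = 13 ≤ 13, payoff 11 + 12 = 23.
Z + C: cost 7 + 4 = 11 ≤ 13, payoff 14 + 11 = 25.
Best is Z and C with total payoff 25.

25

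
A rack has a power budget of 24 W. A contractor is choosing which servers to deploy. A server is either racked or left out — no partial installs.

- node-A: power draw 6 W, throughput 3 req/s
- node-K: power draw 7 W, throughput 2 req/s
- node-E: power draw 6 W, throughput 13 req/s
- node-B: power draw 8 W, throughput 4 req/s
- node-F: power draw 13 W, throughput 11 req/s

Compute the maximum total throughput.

Allowing fractional choices, the relaxed optimum would be about 26.5, but servers are indivisible.
node-E + node-F: power draw 6 + 13 = 19 ≤ 24, throughput 13 + 11 = 24.
node-A + node-E + node-B: power draw 6 + 6 + 8 = 20 ≤ 24, throughput 3 + 13 + 4 = 20.
Best is node-E and node-F with total throughput 24.

24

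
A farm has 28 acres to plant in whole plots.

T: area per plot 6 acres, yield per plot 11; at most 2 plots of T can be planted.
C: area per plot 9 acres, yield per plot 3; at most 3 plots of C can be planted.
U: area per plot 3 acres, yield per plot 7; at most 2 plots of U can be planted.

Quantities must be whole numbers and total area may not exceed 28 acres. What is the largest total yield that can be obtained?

U has the best ratio (7/3); taking only U gives at most 2×7 = 14 (stopped by the supply cap of 2).
Mixing does better — 2×T, 1×C, and 2×U: area 27 ≤ 28, yield 2·11 + 1·3 + 2·7 = 39.

39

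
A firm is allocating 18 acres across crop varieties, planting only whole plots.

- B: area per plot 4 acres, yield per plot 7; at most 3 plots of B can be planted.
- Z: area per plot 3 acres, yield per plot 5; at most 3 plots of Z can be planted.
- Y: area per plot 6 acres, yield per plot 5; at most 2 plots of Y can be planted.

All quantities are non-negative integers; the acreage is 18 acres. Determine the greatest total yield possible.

3×B and 2×Z: area 18 ≤ 18, yield 3·7 + 2·5 = 31.
2×B and 3×Z: area 17 ≤ 18, yield 2·7 + 3·5 = 29.
Best is 31.

31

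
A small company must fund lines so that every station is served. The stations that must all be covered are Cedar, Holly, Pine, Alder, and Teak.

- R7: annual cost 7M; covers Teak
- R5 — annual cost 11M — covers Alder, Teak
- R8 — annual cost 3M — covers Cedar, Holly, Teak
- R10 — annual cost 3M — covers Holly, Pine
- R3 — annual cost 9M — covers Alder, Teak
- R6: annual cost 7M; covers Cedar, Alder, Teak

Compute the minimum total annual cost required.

The greedy cost-per-new-station heuristic would pick R8, R10, and R6 for 13, but a cheaper cover exists.
Choose R10 and R6: together they cover Cedar, Holly, Pine, Alder, Teak — every station.
Total annual cost: 3 + 7 = 10.
No cover costs less than 10.

10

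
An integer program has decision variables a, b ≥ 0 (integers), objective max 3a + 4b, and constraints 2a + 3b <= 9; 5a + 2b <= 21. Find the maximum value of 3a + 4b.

13

(a,b)=(3,1): 2·3+3·1=9≤9, 5·3+2·1=17≤21, objective 13.
(a,b)=(4,0): 2·4+3·0=8≤9, 5·4+2·0=20≤21, objective 12.
(a,b)=(2,1): 2·2+3·1=7≤9, 5·2+2·1=12≤21, objective 10.
Maximum is 13 at (a,b)=(3,1).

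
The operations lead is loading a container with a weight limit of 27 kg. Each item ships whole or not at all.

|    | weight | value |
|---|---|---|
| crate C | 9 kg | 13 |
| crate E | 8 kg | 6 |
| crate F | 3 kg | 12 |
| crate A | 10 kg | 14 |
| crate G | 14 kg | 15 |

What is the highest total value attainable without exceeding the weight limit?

Allowing fractional choices, the relaxed optimum would be about 44.4, but items are indivisible.
crate C + crate F + crate G: weight 9 + 3 + 14 = 26 ≤ 27, value 13 + 12 + 15 = 40.
crate F + crate A + crate G: weight 3 + 10 + 14 = 27 ≤ 27, value 12 + 14 + 15 = 41.
Best is crate F, crate A, and crate G with total value 41.

41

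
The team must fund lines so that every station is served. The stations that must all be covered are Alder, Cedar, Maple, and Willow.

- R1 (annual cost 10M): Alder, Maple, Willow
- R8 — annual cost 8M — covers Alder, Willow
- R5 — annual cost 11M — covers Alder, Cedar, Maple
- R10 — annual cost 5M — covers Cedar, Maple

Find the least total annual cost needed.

13

Choose R8 and R10: together they cover Alder, Cedar, Maple, Willow — every station.
Total annual cost: 8 + 5 = 13.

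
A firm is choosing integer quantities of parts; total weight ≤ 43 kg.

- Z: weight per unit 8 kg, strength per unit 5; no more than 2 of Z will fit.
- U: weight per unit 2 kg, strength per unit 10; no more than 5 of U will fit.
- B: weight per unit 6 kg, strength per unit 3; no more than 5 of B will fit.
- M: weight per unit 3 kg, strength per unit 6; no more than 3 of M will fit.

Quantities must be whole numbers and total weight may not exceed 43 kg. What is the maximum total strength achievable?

81

This is a bounded integer knapsack.
2×Z, 5×U, 1×B, and 3×M: weight 41 ≤ 43, strength 2·5 + 5·10 + 1·3 + 3·6 = 81.
5×U, 4×B, and 3×M: weight 43 ≤ 43, strength 5·10 + 4·3 + 3·6 = 80.
Best is 81.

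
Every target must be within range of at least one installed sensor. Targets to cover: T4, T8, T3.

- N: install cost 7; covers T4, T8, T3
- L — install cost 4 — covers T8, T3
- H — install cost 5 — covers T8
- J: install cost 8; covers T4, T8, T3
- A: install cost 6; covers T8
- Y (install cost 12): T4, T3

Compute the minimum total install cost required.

7

N alone covers T4, T8, T3 — every target.
Total install cost: 7.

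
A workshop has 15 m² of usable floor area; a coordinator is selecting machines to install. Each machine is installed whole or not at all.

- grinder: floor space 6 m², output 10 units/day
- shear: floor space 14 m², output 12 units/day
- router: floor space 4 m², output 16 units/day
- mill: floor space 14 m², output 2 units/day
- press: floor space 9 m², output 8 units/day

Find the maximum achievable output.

router + press: floor space 4 + 9 = 13 ≤ 15, output 16 + 8 = 24.
grinder + press: floor space 6 + 9 = 15 ≤ 15, output 10 + 8 = 18.
grinder + router: floor space 6 + 4 = 10 ≤ 15, output 10 + 16 = 26.
Best is grinder and router with total output 26.

26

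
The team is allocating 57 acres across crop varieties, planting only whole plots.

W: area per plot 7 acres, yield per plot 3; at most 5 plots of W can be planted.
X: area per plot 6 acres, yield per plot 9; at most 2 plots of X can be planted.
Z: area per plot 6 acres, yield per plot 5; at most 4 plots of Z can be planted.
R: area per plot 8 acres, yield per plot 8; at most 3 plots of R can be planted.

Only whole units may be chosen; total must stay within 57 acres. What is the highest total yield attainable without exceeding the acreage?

57

This is a bounded integer knapsack.
X has the best ratio (9/6); taking only X gives at most 2×9 = 18 (stopped by the supply cap of 2).
Mixing does better — 2×X, 3×Z, and 3×R: area 54 ≤ 57, yield 2·9 + 3·5 + 3·8 = 57.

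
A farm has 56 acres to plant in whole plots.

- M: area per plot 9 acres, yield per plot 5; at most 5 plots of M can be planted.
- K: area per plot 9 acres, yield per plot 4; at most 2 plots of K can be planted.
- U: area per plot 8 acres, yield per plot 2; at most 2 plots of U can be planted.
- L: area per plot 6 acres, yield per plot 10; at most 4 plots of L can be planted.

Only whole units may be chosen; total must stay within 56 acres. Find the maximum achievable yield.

55

This is a bounded integer knapsack.
2×M, 1×K, and 4×L: area 51 ≤ 56, yield 2·5 + 1·4 + 4·10 = 54.
3×M and 4×L: area 51 ≤ 56, yield 3·5 + 4·10 = 55.
Best is 55.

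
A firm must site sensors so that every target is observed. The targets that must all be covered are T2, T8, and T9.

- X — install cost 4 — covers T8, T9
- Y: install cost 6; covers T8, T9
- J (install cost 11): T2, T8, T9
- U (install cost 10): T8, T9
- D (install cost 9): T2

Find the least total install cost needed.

11

J alone covers T2, T8, T9 — every target.
Total install cost: 11.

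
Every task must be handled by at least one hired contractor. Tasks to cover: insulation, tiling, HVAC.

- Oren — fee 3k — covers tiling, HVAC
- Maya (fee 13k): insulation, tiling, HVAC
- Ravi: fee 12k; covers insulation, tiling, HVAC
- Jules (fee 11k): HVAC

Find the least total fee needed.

Ravi alone covers insulation, tiling, HVAC — every task.
Total fee: 12.

12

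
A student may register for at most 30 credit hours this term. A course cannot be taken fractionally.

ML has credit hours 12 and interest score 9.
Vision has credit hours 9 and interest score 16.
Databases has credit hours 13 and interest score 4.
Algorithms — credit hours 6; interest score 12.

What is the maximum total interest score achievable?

37

This is an integer program with binary decision variables.
Vision + Databases + Algorithms: credit hours 9 + 13 + 6 = 28 ≤ 30, interest score 16 + 4 + 12 = 32.
ML + Vision + Algorithms: credit hours 12 + 9 + 6 = 27 ≤ 30, interest score 9 + 16 + 12 = 37.
Vision + Algorithms: credit hours 9 + 6 = 15 ≤ 30, interest score 16 + 12 = 28.
Best is ML, Vision, and Algorithms with total interest score 37.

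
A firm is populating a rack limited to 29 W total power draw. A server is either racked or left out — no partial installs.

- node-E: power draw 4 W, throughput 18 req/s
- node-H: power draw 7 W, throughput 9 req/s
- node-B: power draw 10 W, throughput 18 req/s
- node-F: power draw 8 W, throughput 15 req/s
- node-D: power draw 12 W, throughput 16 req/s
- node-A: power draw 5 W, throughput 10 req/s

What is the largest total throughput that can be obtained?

This is a 0-1 knapsack instance.
Take node-E, node-B, node-F, and node-A: power draw 4 + 10 + 8 + 5 = 27 ≤ 29, throughput 18 + 18 + 15 + 10 = 61.
No other feasible combination does better.

61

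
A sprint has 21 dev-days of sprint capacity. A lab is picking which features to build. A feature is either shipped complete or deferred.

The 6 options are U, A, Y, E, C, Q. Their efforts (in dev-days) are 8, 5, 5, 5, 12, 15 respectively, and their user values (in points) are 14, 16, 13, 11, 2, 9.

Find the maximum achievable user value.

This is an integer program with binary decision variables.
Take U, A, and Y: effort 8 + 5 + 5 = 18 ≤ 21, user value 14 + 16 + 13 = 43.
No other feasible combination does better.

43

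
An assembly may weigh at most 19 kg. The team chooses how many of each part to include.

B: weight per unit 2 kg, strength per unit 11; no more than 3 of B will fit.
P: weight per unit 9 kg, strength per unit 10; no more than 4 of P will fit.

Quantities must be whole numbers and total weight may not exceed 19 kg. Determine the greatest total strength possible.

43

B has the best ratio (11/2); taking only B gives at most 3×11 = 33 (stopped by the supply cap of 3).
Mixing does better — 3×B and 1×P: weight 15 ≤ 19, strength 3·11 + 1·10 = 43.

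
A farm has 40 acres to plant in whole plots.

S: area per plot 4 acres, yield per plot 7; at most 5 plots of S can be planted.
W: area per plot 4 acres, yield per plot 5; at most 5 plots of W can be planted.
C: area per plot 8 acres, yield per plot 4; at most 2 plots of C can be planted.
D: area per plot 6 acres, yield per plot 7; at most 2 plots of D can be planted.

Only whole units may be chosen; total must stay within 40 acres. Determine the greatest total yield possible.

60

S has the best ratio (7/4); taking only S gives at most 5×7 = 35 (stopped by the supply cap of 5).
Mixing does better — 5×S and 5×W: area 40 ≤ 40, yield 5·7 + 5·5 = 60.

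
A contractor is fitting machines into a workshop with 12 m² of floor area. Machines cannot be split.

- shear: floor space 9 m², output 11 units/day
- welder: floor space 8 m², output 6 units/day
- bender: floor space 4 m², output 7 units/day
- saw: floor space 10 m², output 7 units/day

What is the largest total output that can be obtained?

Treat it as a binary knapsack problem.
Take welder and bender: floor space 8 + 4 = 12 ≤ 12, output 6 + 7 = 13.
No other feasible combination does better.

13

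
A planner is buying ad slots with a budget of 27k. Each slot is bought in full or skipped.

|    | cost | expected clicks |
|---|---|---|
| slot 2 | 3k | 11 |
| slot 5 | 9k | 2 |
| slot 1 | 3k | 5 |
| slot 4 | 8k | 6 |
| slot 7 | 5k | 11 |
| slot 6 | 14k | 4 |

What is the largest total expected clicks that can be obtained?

Allowing fractional choices, the relaxed optimum would be about 35.3, but ad slots are indivisible.
slot 2 + slot 1 + slot 4 + slot 7: cost 3 + 3 + 8 + 5 = 19 ≤ 27, expected clicks 11 + 5 + 6 + 11 = 33.
slot 2 + slot 5 + slot 4 + slot 7: cost 3 + 9 + 8 + 5 = 25 ≤ 27, expected clicks 11 + 2 + 6 + 11 = 30.
slot 2 + slot 1 + slot 7 + slot 6: cost 3 + 3 + 5 + 14 = 25 ≤ 27, expected clicks 11 + 5 + 11 + 4 = 31.
Best is slot 2, slot 1, slot 4, and slot 7 with total expected clicks 33.

33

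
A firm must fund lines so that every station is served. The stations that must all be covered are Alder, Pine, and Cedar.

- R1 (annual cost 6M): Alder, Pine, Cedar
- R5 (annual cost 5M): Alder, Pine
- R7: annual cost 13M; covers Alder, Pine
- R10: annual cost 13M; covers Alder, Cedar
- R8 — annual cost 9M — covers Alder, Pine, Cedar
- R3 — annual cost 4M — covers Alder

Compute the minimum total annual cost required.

6

R1 alone covers Alder, Pine, Cedar — every station.
Total annual cost: 6.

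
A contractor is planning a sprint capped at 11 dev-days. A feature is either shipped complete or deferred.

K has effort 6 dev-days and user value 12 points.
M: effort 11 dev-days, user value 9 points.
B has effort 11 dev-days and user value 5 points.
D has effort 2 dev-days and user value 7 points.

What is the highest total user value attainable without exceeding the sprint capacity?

Take K and D: effort 6 + 2 = 8 ≤ 11, user value 12 + 7 = 19.
No other feasible combination does better.

19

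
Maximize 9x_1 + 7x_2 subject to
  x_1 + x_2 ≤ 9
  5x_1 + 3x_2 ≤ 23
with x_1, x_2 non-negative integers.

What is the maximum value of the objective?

(x_1,x_2)=(1,6): 1·1+1·6=7≤9, 5·1+3·6=23≤23, objective 51.
(x_1,x_2)=(0,7): 1·0+1·7=7≤9, 5·0+3·7=21≤23, objective 49.
(x_1,x_2)=(1,5): 1·1+1·5=6≤9, 5·1+3·5=20≤23, objective 44.
(x_1,x_2)=(0,6): 1·0+1·6=6≤9, 5·0+3·6=18≤23, objective 42.
No feasible integer point exceeds 51.

51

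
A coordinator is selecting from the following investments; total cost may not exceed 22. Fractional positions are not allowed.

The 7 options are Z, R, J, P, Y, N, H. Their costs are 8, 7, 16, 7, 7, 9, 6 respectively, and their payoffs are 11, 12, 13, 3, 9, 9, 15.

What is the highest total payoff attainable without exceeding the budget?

38

Take Z, R, and H: cost 8 + 7 + 6 = 21 ≤ 22, payoff 11 + 12 + 15 = 38.
No other feasible combination does better.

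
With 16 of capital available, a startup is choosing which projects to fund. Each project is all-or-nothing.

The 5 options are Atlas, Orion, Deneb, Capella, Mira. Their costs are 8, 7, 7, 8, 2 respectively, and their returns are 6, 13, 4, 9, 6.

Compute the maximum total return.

23

Take Orion, Deneb, and Mira: cost 7 + 7 + 2 = 16 ≤ 16, return 13 + 4 + 6 = 23.
No other feasible combination does better.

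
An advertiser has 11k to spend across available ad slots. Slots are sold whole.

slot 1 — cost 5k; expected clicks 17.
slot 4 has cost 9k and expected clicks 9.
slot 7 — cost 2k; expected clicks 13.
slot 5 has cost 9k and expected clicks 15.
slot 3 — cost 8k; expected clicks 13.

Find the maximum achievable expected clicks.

30

Treat it as a binary knapsack problem.
Take slot 1 and slot 7: cost 5 + 2 = 7 ≤ 11, expected clicks 17 + 13 = 30.
No other feasible combination does better.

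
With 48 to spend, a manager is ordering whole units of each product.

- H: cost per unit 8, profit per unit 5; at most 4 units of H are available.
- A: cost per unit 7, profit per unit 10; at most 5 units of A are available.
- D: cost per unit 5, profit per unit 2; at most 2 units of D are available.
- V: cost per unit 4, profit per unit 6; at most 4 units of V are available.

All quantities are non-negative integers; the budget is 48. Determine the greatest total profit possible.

V has the best ratio (6/4); taking only V gives at most 4×6 = 24 (stopped by the supply cap of 4).
Mixing does better — 5×A and 3×V: cost 47 ≤ 48, profit 5·10 + 3·6 = 68.

68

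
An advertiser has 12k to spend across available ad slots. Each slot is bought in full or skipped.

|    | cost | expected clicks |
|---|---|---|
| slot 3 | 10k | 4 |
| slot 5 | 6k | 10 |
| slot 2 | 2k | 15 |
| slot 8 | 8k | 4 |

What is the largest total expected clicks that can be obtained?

Treat it as a binary knapsack problem.
Take slot 5 and slot 2: cost 6 + 2 = 8 ≤ 12, expected clicks 10 + 15 = 25.
No other feasible combination does better.

25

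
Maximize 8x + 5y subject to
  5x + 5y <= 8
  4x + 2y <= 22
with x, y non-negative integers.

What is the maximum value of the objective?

8

The continuous relaxation peaks at (1.6, 0) with value 12.80; rounding to a feasible lattice point costs some objective.
(x,y)=(1,0): 5·1+5·0=5≤8, 4·1+2·0=4≤22, objective 8.
(x,y)=(0,1): 5·0+5·1=5≤8, 4·0+2·1=2≤22, objective 5.
(x,y)=(0,0): 5·0+5·0=0≤8, 4·0+2·0=0≤22, objective 0.
The best lattice point is (1,0), giving 8.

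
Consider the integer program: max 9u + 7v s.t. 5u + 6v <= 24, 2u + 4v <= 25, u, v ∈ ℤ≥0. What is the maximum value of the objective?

36

The continuous relaxation peaks at (4.8, 0) with value 43.20; rounding to a feasible lattice point costs some objective.
(u,v)=(4,0): 5·4+6·0=20≤24, 2·4+4·0=8≤25, objective 36.
(u,v)=(3,1): 5·3+6·1=21≤24, 2·3+4·1=10≤25, objective 34.
(u,v)=(3,0): 5·3+6·0=15≤24, 2·3+4·0=6≤25, objective 27.
Maximum is 36 at (u,v)=(4,0).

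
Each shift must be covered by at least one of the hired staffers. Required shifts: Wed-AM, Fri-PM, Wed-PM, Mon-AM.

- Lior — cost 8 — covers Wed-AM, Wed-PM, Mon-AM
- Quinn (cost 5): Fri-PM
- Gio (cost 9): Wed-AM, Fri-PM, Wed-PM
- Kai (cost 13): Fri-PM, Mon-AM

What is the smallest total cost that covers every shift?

13

This is an integer covering problem.
Choose Lior and Quinn: together they cover Wed-AM, Fri-PM, Wed-PM, Mon-AM — every shift.
Total cost: 8 + 5 = 13.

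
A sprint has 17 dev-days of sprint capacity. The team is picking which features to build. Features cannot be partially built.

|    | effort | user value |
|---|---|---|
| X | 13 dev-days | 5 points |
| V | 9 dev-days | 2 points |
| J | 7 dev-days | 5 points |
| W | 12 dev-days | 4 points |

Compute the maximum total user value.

J: effort 7 ≤ 17, user value 5.
V + J: effort 9 + 7 = 16 ≤ 17, user value 2 + 5 = 7.
X: effort 13 ≤ 17, user value 5.
Best is V and J with total user value 7.

7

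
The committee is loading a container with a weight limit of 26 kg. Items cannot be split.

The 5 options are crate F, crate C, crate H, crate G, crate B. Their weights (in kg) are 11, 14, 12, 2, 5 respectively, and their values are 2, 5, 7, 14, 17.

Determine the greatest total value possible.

38

Treat it as a binary knapsack problem.
crate C + crate G + crate B: weight 14 + 2 + 5 = 21 ≤ 26, value 5 + 14 + 17 = 36.
crate H + crate G + crate B: weight 12 + 2 + 5 = 19 ≤ 26, value 7 + 14 + 17 = 38.
crate F + crate G + crate B: weight 11 + 2 + 5 = 18 ≤ 26, value 2 + 14 + 17 = 33.
Best is crate H, crate G, and crate B with total value 38.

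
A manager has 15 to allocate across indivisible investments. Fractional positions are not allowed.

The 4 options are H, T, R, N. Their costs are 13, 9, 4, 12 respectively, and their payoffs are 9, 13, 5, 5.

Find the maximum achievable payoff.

Allowing fractional choices, the relaxed optimum would be about 19.4, but investments are indivisible.
T + R: cost 9 + 4 = 13 ≤ 15, payoff 13 + 5 = 18.
T: cost 9 ≤ 15, payoff 13.
Best is T and R with total payoff 18.

18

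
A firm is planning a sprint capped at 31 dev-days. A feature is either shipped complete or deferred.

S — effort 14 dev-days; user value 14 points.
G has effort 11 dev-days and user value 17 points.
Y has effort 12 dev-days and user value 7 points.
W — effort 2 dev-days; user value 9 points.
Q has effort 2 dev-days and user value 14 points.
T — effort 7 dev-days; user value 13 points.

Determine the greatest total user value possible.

54

This is a 0-1 knapsack instance.
Allowing fractional choices, the relaxed optimum would be about 62.0, but features are indivisible.
G + W + Q + T: effort 11 + 2 + 2 + 7 = 22 ≤ 31, user value 17 + 9 + 14 + 13 = 53.
S + G + W + Q: effort 14 + 11 + 2 + 2 = 29 ≤ 31, user value 14 + 17 + 9 + 14 = 54.
Best is S, G, W, and Q with total user value 54.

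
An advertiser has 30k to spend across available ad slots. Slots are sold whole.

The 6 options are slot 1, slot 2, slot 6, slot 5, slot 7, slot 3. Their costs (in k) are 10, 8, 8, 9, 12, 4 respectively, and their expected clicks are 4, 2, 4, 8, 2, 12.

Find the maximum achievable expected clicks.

26

Treat it as a binary knapsack problem.
Take slot 2, slot 6, slot 5, and slot 3: cost 8 + 8 + 9 + 4 = 29 ≤ 30, expected clicks 2 + 4 + 8 + 12 = 26.
No other feasible combination does better.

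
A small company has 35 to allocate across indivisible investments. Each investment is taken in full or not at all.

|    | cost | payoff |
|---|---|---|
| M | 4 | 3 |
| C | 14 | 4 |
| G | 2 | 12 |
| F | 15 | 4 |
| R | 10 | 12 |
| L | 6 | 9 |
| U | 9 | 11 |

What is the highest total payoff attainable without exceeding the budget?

Allowing fractional choices, the relaxed optimum would be about 48.1, but investments are indivisible.
M + G + R + L + U: cost 4 + 2 + 10 + 6 + 9 = 31 ≤ 35, payoff 3 + 12 + 12 + 9 + 11 = 47.
G + R + L + U: cost 2 + 10 + 6 + 9 = 27 ≤ 35, payoff 12 + 12 + 9 + 11 = 44.
Best is M, G, R, L, and U with total payoff 47.

47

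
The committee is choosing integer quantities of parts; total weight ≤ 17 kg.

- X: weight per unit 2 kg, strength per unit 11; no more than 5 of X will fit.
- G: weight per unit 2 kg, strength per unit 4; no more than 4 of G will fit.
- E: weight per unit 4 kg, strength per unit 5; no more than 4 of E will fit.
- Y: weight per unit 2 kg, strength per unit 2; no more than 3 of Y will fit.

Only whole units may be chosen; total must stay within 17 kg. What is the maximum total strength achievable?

67

Take 5×X and 3×G: weight 16 ≤ 17, strength 5·11 + 3·4 = 67.
X has the best ratio (11/2) and is taken to its limit of 5; remaining capacity is filled optimally with the others.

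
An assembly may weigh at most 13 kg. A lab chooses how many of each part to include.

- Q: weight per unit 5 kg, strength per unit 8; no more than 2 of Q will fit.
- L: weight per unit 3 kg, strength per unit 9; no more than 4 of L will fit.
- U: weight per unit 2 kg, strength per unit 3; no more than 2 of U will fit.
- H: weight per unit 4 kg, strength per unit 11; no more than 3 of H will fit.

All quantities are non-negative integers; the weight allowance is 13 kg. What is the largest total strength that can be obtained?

38

Take 3×L and 1×H: weight 13 ≤ 13, strength 3·9 + 1·11 = 38.
No other integer combination yields more.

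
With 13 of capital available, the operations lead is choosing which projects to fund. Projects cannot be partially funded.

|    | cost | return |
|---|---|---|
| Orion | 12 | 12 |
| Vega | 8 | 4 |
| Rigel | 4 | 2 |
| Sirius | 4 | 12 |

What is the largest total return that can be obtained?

16

Allowing fractional choices, the relaxed optimum would be about 21.0, but projects are indivisible.
Vega + Sirius: cost 8 + 4 = 12 ≤ 13, return 4 + 12 = 16.
Rigel + Sirius: cost 4 + 4 = 8 ≤ 13, return 2 + 12 = 14.
Best is Vega and Sirius with total return 16.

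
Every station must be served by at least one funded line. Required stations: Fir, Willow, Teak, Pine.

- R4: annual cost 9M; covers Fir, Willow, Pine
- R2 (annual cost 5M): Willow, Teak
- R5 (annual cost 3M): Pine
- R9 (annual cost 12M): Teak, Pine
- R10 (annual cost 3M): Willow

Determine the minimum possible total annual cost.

14

Choose R4 and R2: together they cover Fir, Willow, Teak, Pine — every station.
Total annual cost: 9 + 5 = 14.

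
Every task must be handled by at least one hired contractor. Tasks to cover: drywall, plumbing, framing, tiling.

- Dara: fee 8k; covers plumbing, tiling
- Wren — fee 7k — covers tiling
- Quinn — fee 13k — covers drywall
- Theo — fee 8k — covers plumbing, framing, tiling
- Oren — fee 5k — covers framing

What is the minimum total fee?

Choose Quinn and Theo: together they cover drywall, plumbing, framing, tiling — every task.
Total fee: 13 + 8 = 21.
No cover costs less than 21.

21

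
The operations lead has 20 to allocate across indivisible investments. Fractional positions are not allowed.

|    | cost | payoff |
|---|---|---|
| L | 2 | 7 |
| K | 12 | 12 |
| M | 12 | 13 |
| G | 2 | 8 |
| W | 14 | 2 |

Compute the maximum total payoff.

M + G: cost 12 + 2 = 14 ≤ 20, payoff 13 + 8 = 21.
L + M + G: cost 2 + 12 + 2 = 16 ≤ 20, payoff 7 + 13 + 8 = 28.
L + K + G: cost 2 + 12 + 2 = 16 ≤ 20, payoff 7 + 12 + 8 = 27.
Best is L, M, and G with total payoff 28.

28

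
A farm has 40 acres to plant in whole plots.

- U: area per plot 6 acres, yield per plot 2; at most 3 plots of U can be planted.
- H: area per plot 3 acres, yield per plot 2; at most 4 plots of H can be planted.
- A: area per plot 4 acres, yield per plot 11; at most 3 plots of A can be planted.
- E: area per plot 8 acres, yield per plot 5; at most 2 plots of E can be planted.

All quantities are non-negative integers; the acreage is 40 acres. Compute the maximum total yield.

This is a bounded integer knapsack.
A has the best ratio (11/4); taking only A gives at most 3×11 = 33 (stopped by the supply cap of 3).
Mixing does better — 4×H, 3×A, and 2×E: area 40 ≤ 40, yield 4·2 + 3·11 + 2·5 = 51.

51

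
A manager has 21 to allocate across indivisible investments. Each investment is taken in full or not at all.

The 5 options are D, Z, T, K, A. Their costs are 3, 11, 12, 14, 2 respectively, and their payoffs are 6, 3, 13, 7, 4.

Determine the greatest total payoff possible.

23

Allowing fractional choices, the relaxed optimum would be about 25.0, but investments are indivisible.
T + A: cost 12 + 2 = 14 ≤ 21, payoff 13 + 4 = 17.
D + T + A: cost 3 + 12 + 2 = 17 ≤ 21, payoff 6 + 13 + 4 = 23.
D + T: cost 3 + 12 = 15 ≤ 21, payoff 6 + 13 = 19.
Best is D, T, and A with total payoff 23.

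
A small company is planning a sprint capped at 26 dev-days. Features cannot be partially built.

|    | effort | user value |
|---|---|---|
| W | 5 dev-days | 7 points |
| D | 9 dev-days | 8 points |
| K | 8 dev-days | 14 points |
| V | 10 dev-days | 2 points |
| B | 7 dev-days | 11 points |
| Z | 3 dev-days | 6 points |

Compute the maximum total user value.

38

W + D + K + Z: effort 5 + 9 + 8 + 3 = 25 ≤ 26, user value 7 + 8 + 14 + 6 = 35.
W + K + B + Z: effort 5 + 8 + 7 + 3 = 23 ≤ 26, user value 7 + 14 + 11 + 6 = 38.
Best is W, K, B, and Z with total user value 38.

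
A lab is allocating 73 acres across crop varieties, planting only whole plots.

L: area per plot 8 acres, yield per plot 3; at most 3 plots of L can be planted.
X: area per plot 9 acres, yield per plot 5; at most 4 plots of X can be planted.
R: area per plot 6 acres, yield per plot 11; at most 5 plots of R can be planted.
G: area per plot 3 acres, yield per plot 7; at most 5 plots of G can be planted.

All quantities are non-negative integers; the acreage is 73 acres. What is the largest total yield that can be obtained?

105

This is a bounded integer knapsack.
G has the best ratio (7/3); taking only G gives at most 5×7 = 35 (stopped by the supply cap of 5).
Mixing does better — 3×X, 5×R, and 5×G: area 72 ≤ 73, yield 3·5 + 5·11 + 5·7 = 105.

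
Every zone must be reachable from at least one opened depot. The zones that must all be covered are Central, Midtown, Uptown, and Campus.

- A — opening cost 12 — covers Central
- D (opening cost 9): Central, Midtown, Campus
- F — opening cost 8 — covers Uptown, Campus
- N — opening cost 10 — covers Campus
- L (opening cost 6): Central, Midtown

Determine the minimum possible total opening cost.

14

The greedy cost-per-new-zone heuristic would pick D and F for 17, but a cheaper cover exists.
Choose F and L: together they cover Central, Midtown, Uptown, Campus — every zone.
Total opening cost: 8 + 6 = 14.
No cover costs less than 14.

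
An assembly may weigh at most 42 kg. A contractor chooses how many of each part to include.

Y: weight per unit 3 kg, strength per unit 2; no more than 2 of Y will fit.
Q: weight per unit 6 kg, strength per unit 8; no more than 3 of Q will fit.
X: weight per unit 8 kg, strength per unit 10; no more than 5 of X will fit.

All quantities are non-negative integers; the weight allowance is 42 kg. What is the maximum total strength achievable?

Q has the best ratio (8/6); taking only Q gives at most 3×8 = 24 (stopped by the supply cap of 3).
Mixing does better — 3×Q and 3×X: weight 42 ≤ 42, strength 3·8 + 3·10 = 54.

54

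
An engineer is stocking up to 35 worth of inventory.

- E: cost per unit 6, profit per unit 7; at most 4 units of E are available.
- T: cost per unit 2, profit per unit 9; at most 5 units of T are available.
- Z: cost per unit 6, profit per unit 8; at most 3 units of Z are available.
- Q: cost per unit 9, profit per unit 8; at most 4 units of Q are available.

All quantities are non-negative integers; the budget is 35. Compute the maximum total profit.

This is a bounded integer knapsack.
T has the best ratio (9/2); taking only T gives at most 5×9 = 45 (stopped by the supply cap of 5).
Mixing does better — 1×E, 5×T, and 3×Z: cost 34 ≤ 35, profit 1·7 + 5·9 + 3·8 = 76.

76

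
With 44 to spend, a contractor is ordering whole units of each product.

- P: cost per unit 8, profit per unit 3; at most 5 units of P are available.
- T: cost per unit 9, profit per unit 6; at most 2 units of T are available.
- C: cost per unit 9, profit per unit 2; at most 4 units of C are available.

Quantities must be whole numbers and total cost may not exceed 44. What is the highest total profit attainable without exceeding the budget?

3×P and 2×T: cost 42 ≤ 44, profit 3·3 + 2·6 = 21.
2×P, 2×T, and 1×C: cost 43 ≤ 44, profit 2·3 + 2·6 + 1·2 = 20.
Best is 21.

21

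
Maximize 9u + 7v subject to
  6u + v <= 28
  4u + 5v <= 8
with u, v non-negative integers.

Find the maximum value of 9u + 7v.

18

(u,v)=(2,0) is feasible, giving 18.
(u,v)=(1,0) is feasible, giving 9.
No feasible integer point exceeds 18.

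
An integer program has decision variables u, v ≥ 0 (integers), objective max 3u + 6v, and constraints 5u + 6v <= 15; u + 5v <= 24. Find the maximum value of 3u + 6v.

(u,v)=(0,2) is feasible, giving 12.
(u,v)=(1,1) is feasible, giving 9.
(u,v)=(0,1) is feasible, giving 6.
No feasible integer point exceeds 12.

12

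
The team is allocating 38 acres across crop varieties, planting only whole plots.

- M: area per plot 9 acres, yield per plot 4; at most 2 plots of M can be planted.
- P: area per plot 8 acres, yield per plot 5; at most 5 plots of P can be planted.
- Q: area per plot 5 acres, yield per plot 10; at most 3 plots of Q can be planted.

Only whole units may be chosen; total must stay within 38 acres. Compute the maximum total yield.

1×M, 1×P, and 3×Q: area 32 ≤ 38, yield 1·4 + 1·5 + 3·10 = 39.
2×P and 3×Q: area 31 ≤ 38, yield 2·5 + 3·10 = 40.
Best is 40.

40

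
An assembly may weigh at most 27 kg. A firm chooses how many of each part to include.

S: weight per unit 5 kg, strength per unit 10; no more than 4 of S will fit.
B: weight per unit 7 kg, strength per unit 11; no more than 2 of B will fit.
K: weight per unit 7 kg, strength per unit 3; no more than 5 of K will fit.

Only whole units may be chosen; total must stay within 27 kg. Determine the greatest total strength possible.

51

S has the best ratio (10/5); taking only S gives at most 4×10 = 40 (stopped by the supply cap of 4).
Mixing does better — 4×S and 1×B: weight 27 ≤ 27, strength 4·10 + 1·11 = 51.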